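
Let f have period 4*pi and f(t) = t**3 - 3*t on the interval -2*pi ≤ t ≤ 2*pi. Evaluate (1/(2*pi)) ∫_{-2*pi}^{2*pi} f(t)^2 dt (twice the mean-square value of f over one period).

8*pi**2*(-168*pi**2 + 105 + 80*pi**4)/35

(1/(2*pi)) ∫_{-2*pi}^{2*pi} f(t)^2 dt = (1/(2*pi)) · (16*pi**3*(-168*pi**2 + 105 + 80*pi**4)/35) = 8*pi**2*(-168*pi**2 + 105 + 80*pi**4)/35.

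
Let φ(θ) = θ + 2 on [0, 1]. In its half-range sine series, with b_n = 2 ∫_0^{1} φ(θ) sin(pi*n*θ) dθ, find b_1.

10/pi

b_1 = 2 ∫_0^{1} (θ + 2) sin(pi*θ) dθ.
Integrating by parts (boundary term plus one more integral), an antiderivative of (θ + 2) sin(pi*θ) is -θ*cos(pi*θ)/pi + sin(pi*θ)/pi**2 - 2*cos(pi*θ)/pi; evaluating from 0 to 1: ∫_{0}^{1} (θ + 2) sin(pi*θ) dθ = (3/pi) - (-2/pi) = 5/pi.
Hence b_1 = 2·(5/pi) = 10/pi.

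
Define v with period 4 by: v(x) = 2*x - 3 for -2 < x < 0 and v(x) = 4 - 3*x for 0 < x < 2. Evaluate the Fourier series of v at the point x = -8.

x = -8 differs from x = 0 by -2 full period(s), and the series is 4-periodic.
At x = 0 the one-sided limits are v(0^-) = -3 and v(0^+) = 4.
By Dirichlet's theorem the series converges to their average, [(-3) + (4)]/2 = 1/2.

1/2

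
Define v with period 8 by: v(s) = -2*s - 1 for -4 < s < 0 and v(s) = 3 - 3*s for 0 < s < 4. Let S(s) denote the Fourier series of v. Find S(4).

-1

At s = 4 the one-sided limits are v(4^-) = -9 and v(4^+) = 7.
By Dirichlet's theorem the series converges to their average, [(-9) + (7)]/2 = -1.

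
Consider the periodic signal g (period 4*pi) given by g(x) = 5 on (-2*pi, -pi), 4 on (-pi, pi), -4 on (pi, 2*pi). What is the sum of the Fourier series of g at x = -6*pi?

1/2

x = -6*pi differs from x = 2*pi by -2 full period(s), and the series is 4*pi-periodic.
At x = 2*pi the one-sided limits are g(2*pi^-) = -4 and g(2*pi^+) = 5.
By Dirichlet's theorem the series converges to their average, [(-4) + (5)]/2 = 1/2.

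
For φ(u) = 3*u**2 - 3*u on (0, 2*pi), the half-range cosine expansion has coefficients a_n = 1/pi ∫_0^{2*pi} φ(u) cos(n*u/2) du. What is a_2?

a_2 = 1/pi ∫_0^{2*pi} (3*u**2 - 3*u) cos(u) du.
Integrating by parts twice (tabular method), an antiderivative of (3*u**2 - 3*u) cos(u) is 3*u**2*sin(u) - 3*u*sin(u) + 6*u*cos(u) - 6*sin(u) - 3*cos(u); evaluating from 0 to 2*pi: ∫_{0}^{2*pi} (3*u**2 - 3*u) cos(u) du = (-3 + 12*pi) - (-3) = 12*pi.
Hence a_2 = (1/pi)·(12*pi) = 12.

12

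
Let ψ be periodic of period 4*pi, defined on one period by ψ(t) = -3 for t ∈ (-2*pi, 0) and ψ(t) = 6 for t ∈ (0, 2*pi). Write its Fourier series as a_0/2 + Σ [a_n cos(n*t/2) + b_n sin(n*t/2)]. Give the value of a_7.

a_7 = (1/(2*pi)) ∫_{-2*pi}^{2*pi} ψ(t) cos(7*t/2) dt.
Split the integral at the breakpoints.
Directly, an antiderivative of (-3) cos(7*t/2) is -6*sin(7*t/2)/7; evaluating from -2*pi to 0: ∫_{-2*pi}^{0} (-3) cos(7*t/2) dt = (0) - (0) = 0.
Directly, an antiderivative of (6) cos(7*t/2) is 12*sin(7*t/2)/7; evaluating from 0 to 2*pi: ∫_{0}^{2*pi} (6) cos(7*t/2) dt = (0) - (0) = 0.
Summing the pieces and multiplying by (1/(2*pi)) gives a_7 = 0.

0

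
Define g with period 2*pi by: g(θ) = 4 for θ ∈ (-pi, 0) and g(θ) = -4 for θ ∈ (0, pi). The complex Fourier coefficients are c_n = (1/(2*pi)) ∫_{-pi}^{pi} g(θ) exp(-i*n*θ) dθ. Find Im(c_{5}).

Since g is real-valued, Im(c_{5}) = -(1/(2*pi)) ∫_{-pi}^{pi} g(θ) sin(5*θ) dθ = -b_{5}/2.
g is odd and sin(5*θ) is odd, so the integrand is even: ∫_{-pi}^{pi} g(θ) sin(5*θ) dθ = 2∫_0^{pi} g(θ) sin(5*θ) dθ.
Directly, an antiderivative of (-4) sin(5*θ) is 4*cos(5*θ)/5; evaluating from 0 to pi: ∫_{0}^{pi} (-4) sin(5*θ) dθ = (-4/5) - (4/5) = -8/5.
So ∫_{-pi}^{pi} g(θ) sin(5*θ) dθ = -16/5.
Hence Im(c_{5}) = (-1/(2*pi))·(-16/5) = 8/(5*pi).

8/(5*pi)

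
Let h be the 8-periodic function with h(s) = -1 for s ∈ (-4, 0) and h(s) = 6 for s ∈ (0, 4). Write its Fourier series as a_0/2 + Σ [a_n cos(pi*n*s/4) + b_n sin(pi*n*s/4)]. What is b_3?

b_3 = 1/4 ∫_{-4}^{4} h(s) sin(3*pi*s/4) ds.
Split the integral at the breakpoints.
Directly, an antiderivative of (-1) sin(3*pi*s/4) is 4*cos(3*pi*s/4)/(3*pi); evaluating from -4 to 0: ∫_{-4}^{0} (-1) sin(3*pi*s/4) ds = (4/(3*pi)) - (-4/(3*pi)) = 8/(3*pi).
Directly, an antiderivative of (6) sin(3*pi*s/4) is -8*cos(3*pi*s/4)/pi; evaluating from 0 to 4: ∫_{0}^{4} (6) sin(3*pi*s/4) ds = (8/pi) - (-8/pi) = 16/pi.
Summing the pieces and multiplying by (1/4) gives b_3 = 14/(3*pi).

14/(3*pi)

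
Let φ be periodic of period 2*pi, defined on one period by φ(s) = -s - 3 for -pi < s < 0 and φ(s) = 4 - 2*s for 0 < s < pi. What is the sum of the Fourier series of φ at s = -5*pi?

1/2 - pi/2

s = -5*pi differs from s = -pi by -2 full period(s), and the series is 2*pi-periodic.
At s = -pi the one-sided limits are φ(-pi^-) = 4 - 2*pi and φ(-pi^+) = -3 + pi.
By Dirichlet's theorem the series converges to their average, [(4 - 2*pi) + (-3 + pi)]/2 = 1/2 - pi/2.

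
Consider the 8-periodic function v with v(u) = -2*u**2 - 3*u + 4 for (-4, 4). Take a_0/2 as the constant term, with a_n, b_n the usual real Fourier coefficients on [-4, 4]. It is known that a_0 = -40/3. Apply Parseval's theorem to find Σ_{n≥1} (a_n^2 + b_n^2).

12512/45

Parseval: a_0^2/2 + Σ_{n≥1} (a_n^2+b_n^2) = 1/4 ∫_{-4}^{4} v(u)^2 du = 5504/15.
Subtract a_0^2/2 = 800/9: Σ (a_n^2+b_n^2) = 12512/45.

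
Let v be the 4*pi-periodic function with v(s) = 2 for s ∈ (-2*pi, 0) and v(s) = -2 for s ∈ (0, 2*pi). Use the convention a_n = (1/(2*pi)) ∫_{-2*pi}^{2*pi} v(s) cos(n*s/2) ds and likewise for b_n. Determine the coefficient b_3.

b_3 = (1/(2*pi)) ∫_{-2*pi}^{2*pi} v(s) sin(3*s/2) ds.
v is odd and sin(3*s/2) is odd, so the integrand is even and b_3 = 1/pi ∫_0^{2*pi} v(s) sin(3*s/2) ds.
Directly, an antiderivative of (-2) sin(3*s/2) is 4*cos(3*s/2)/3; evaluating from 0 to 2*pi: ∫_{0}^{2*pi} (-2) sin(3*s/2) ds = (-4/3) - (4/3) = -8/3.
Hence b_3 = (1/pi)·(-8/3) = -8/(3*pi).

-8/(3*pi)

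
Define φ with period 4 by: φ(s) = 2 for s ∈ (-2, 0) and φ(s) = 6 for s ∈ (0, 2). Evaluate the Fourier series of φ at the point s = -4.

s = -4 differs from s = 0 by -1 full period(s), and the series is 4-periodic.
At s = 0 the one-sided limits are φ(0^-) = 2 and φ(0^+) = 6.
By Dirichlet's theorem the series converges to their average, [(2) + (6)]/2 = 4.

4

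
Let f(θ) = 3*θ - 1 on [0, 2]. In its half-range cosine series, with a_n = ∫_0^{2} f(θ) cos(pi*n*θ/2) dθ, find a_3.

-8/(3*pi**2)

a_3 = ∫_0^{2} (3*θ - 1) cos(3*pi*θ/2) dθ.
Integrating by parts (boundary term plus one more integral), an antiderivative of (3*θ - 1) cos(3*pi*θ/2) is 2*θ*sin(3*pi*θ/2)/pi - 2*sin(3*pi*θ/2)/(3*pi) + 4*cos(3*pi*θ/2)/(3*pi**2); evaluating from 0 to 2: ∫_{0}^{2} (3*θ - 1) cos(3*pi*θ/2) dθ = (-4/(3*pi**2)) - (4/(3*pi**2)) = -8/(3*pi**2).
Hence a_3 = -8/(3*pi**2).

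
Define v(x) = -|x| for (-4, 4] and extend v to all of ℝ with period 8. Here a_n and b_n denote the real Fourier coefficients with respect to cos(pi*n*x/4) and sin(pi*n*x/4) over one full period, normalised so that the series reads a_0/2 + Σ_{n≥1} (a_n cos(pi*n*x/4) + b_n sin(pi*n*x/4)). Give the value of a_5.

16/(25*pi**2)

a_5 = 1/4 ∫_{-4}^{4} v(x) cos(5*pi*x/4) dx.
v is even and cos(5*pi*x/4) is even, so the integrand is even and a_5 = 1/2 ∫_0^{4} v(x) cos(5*pi*x/4) dx.
Integrating by parts (boundary term plus one more integral), an antiderivative of (-x) cos(5*pi*x/4) is -4*x*sin(5*pi*x/4)/(5*pi) - 16*cos(5*pi*x/4)/(25*pi**2); evaluating from 0 to 4: ∫_{0}^{4} (-x) cos(5*pi*x/4) dx = (16/(25*pi**2)) - (-16/(25*pi**2)) = 32/(25*pi**2).
Hence a_5 = (1/2)·(32/(25*pi**2)) = 16/(25*pi**2).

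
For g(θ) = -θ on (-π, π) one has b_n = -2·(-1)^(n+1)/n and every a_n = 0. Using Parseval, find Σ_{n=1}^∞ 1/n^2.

pi**2/6

Parseval: Σ b_n^2 = (1/π) ∫_{-π}^{π} g(θ)^2 dθ = 2*pi**2/3.
Σ b_n^2 = Σ 4/n^2, so Σ 1/n^2 = (2*pi**2/3)/4 = pi**2/6.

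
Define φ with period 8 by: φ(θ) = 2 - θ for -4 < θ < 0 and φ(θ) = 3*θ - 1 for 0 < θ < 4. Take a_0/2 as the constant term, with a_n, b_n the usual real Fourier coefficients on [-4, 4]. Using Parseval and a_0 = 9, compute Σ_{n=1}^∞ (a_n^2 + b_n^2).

Parseval: a_0^2/2 + Σ_{n≥1} (a_n^2+b_n^2) = 1/4 ∫_{-4}^{4} φ(θ)^2 dθ = 163/3.
Subtract a_0^2/2 = 81/2: Σ (a_n^2+b_n^2) = 83/6.

83/6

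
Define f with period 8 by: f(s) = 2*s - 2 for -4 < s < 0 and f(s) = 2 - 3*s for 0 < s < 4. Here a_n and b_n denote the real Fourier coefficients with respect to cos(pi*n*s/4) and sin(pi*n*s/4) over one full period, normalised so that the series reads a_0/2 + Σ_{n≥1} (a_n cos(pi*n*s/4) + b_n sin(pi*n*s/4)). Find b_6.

2/(3*pi)

b_6 = 1/4 ∫_{-4}^{4} f(s) sin(3*pi*s/2) ds.
Split the integral at the breakpoints.
Integrating by parts (boundary term plus one more integral), an antiderivative of (2*s - 2) sin(3*pi*s/2) is -4*s*cos(3*pi*s/2)/(3*pi) + 8*sin(3*pi*s/2)/(9*pi**2) + 4*cos(3*pi*s/2)/(3*pi); evaluating from -4 to 0: ∫_{-4}^{0} (2*s - 2) sin(3*pi*s/2) ds = (4/(3*pi)) - (20/(3*pi)) = -16/(3*pi).
Integrating by parts (boundary term plus one more integral), an antiderivative of (2 - 3*s) sin(3*pi*s/2) is 2*s*cos(3*pi*s/2)/pi - 4*sin(3*pi*s/2)/(3*pi**2) - 4*cos(3*pi*s/2)/(3*pi); evaluating from 0 to 4: ∫_{0}^{4} (2 - 3*s) sin(3*pi*s/2) ds = (20/(3*pi)) - (-4/(3*pi)) = 8/pi.
Summing the pieces and multiplying by (1/4) gives b_6 = 2/(3*pi).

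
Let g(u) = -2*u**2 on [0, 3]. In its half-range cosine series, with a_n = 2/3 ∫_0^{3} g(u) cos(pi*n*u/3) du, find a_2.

-18/pi**2

a_2 = 2/3 ∫_0^{3} (-2*u**2) cos(2*pi*u/3) du.
Integrating by parts twice (tabular method), an antiderivative of (-2*u**2) cos(2*pi*u/3) is -3*u**2*sin(2*pi*u/3)/pi - 9*u*cos(2*pi*u/3)/pi**2 + 27*sin(2*pi*u/3)/(2*pi**3); evaluating from 0 to 3: ∫_{0}^{3} (-2*u**2) cos(2*pi*u/3) du = (-27/pi**2) - (0) = -27/pi**2.
Hence a_2 = (2/3)·(-27/pi**2) = -18/pi**2.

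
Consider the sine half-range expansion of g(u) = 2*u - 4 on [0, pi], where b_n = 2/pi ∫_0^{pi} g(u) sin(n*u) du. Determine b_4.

-1

b_4 = 2/pi ∫_0^{pi} (2*u - 4) sin(4*u) du.
Integrating by parts (boundary term plus one more integral), an antiderivative of (2*u - 4) sin(4*u) is -u*cos(4*u)/2 + sin(4*u)/8 + cos(4*u); evaluating from 0 to pi: ∫_{0}^{pi} (2*u - 4) sin(4*u) du = (1 - pi/2) - (1) = -pi/2.
Hence b_4 = (2/pi)·(-pi/2) = -1.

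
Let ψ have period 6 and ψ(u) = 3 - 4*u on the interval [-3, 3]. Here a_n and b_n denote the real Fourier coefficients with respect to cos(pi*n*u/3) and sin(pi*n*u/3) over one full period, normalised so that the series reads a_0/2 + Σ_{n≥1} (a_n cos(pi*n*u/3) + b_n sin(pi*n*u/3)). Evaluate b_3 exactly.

b_3 = 1/3 ∫_{-3}^{3} ψ(u) sin(pi*u) du.
Integrating by parts (boundary term plus one more integral), an antiderivative of (3 - 4*u) sin(pi*u) is 4*u*cos(pi*u)/pi - 4*sin(pi*u)/pi**2 - 3*cos(pi*u)/pi; evaluating from -3 to 3: ∫_{-3}^{3} (3 - 4*u) sin(pi*u) du = (-9/pi) - (15/pi) = -24/pi.
Hence b_3 = (1/3)·(-24/pi) = -8/pi.

-8/pi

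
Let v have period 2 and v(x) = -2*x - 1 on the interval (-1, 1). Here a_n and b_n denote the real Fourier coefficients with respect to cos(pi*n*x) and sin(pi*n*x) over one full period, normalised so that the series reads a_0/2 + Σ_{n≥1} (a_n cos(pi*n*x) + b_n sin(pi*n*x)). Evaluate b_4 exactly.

b_4 = ∫_{-1}^{1} v(x) sin(4*pi*x) dx.
Integrating by parts (boundary term plus one more integral), an antiderivative of (-2*x - 1) sin(4*pi*x) is x*cos(4*pi*x)/(2*pi) - sin(4*pi*x)/(8*pi**2) + cos(4*pi*x)/(4*pi); evaluating from -1 to 1: ∫_{-1}^{1} (-2*x - 1) sin(4*pi*x) dx = (3/(4*pi)) - (-1/(4*pi)) = 1/pi.
Hence b_4 = 1/pi.

1/pi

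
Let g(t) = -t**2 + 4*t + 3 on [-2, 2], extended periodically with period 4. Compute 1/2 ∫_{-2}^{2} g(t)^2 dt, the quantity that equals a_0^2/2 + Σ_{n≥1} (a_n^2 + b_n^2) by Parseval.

766/15

1/2 ∫_{-2}^{2} g(t)^2 dt = 1/2 · (1532/15) = 766/15.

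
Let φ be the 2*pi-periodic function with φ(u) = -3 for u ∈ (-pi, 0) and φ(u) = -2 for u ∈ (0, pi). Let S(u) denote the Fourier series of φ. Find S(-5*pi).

u = -5*pi differs from u = -pi by -2 full period(s), and the series is 2*pi-periodic.
At u = -pi the one-sided limits are φ(-pi^-) = -2 and φ(-pi^+) = -3.
By Dirichlet's theorem the series converges to their average, [(-2) + (-3)]/2 = -5/2.

-5/2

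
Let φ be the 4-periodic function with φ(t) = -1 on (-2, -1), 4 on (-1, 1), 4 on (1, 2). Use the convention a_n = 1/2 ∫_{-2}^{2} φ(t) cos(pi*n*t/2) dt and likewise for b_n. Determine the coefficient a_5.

a_5 = 1/2 ∫_{-2}^{2} φ(t) cos(5*pi*t/2) dt.
Split the integral at the breakpoints.
Directly, an antiderivative of (-1) cos(5*pi*t/2) is -2*sin(5*pi*t/2)/(5*pi); evaluating from -2 to -1: ∫_{-2}^{-1} (-1) cos(5*pi*t/2) dt = (2/(5*pi)) - (0) = 2/(5*pi).
Directly, an antiderivative of (4) cos(5*pi*t/2) is 8*sin(5*pi*t/2)/(5*pi); evaluating from -1 to 1: ∫_{-1}^{1} (4) cos(5*pi*t/2) dt = (8/(5*pi)) - (-8/(5*pi)) = 16/(5*pi).
Directly, an antiderivative of (4) cos(5*pi*t/2) is 8*sin(5*pi*t/2)/(5*pi); evaluating from 1 to 2: ∫_{1}^{2} (4) cos(5*pi*t/2) dt = (0) - (8/(5*pi)) = -8/(5*pi).
Summing the pieces and multiplying by (1/2) gives a_5 = 1/pi.

1/pi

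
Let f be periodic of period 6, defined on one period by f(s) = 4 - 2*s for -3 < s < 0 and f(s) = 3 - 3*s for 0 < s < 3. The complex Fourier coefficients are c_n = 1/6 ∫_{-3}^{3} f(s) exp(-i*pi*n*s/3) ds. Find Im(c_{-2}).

15/(4*pi)

Since f is real-valued, Im(c_{-2}) = -1/6 ∫_{-3}^{3} f(s) sin(-2*pi*s/3) ds = b_{2}/2.
Split the integral at the breakpoints.
Integrating by parts (boundary term plus one more integral), an antiderivative of (4 - 2*s) sin(-2*pi*s/3) is -3*s*cos(2*pi*s/3)/pi + 9*sin(2*pi*s/3)/(2*pi**2) + 6*cos(2*pi*s/3)/pi; evaluating from -3 to 0: ∫_{-3}^{0} (4 - 2*s) sin(-2*pi*s/3) ds = (6/pi) - (15/pi) = -9/pi.
Integrating by parts (boundary term plus one more integral), an antiderivative of (3 - 3*s) sin(-2*pi*s/3) is -9*s*cos(2*pi*s/3)/(2*pi) + 27*sin(2*pi*s/3)/(4*pi**2) + 9*cos(2*pi*s/3)/(2*pi); evaluating from 0 to 3: ∫_{0}^{3} (3 - 3*s) sin(-2*pi*s/3) ds = (-9/pi) - (9/(2*pi)) = -27/(2*pi).
So ∫_{-3}^{3} f(s) sin(-2*pi*s/3) ds = -45/(2*pi).
Hence Im(c_{-2}) = (-1/6)·(-45/(2*pi)) = 15/(4*pi).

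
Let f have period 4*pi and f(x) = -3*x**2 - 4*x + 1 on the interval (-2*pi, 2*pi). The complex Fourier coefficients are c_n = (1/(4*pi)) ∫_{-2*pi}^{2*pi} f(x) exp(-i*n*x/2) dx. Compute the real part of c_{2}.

Since f is real-valued, Re(c_{2}) = (1/(4*pi)) ∫_{-2*pi}^{2*pi} f(x) cos(x) dx = a_{2}/2.
Integrating by parts twice (tabular method), an antiderivative of (-3*x**2 - 4*x + 1) cos(x) is -3*x**2*sin(x) - 4*x*sin(x) - 6*x*cos(x) + 7*sin(x) - 4*cos(x); evaluating from -2*pi to 2*pi: ∫_{-2*pi}^{2*pi} (-3*x**2 - 4*x + 1) cos(x) dx = (-12*pi - 4) - (-4 + 12*pi) = -24*pi.
Hence Re(c_{2}) = (1/(4*pi))·(-24*pi) = -6.

-6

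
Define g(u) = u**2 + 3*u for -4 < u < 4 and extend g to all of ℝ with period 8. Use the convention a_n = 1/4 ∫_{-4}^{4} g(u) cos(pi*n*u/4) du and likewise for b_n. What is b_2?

b_2 = 1/4 ∫_{-4}^{4} g(u) sin(pi*u/2) du.
Integrating by parts twice (tabular method), an antiderivative of (u**2 + 3*u) sin(pi*u/2) is -2*u**2*cos(pi*u/2)/pi + 8*u*sin(pi*u/2)/pi**2 - 6*u*cos(pi*u/2)/pi + 12*sin(pi*u/2)/pi**2 + 16*cos(pi*u/2)/pi**3; evaluating from -4 to 4: ∫_{-4}^{4} (u**2 + 3*u) sin(pi*u/2) du = (-56/pi + 16/pi**3) - (-8/pi + 16/pi**3) = -48/pi.
Hence b_2 = (1/4)·(-48/pi) = -12/pi.

-12/pi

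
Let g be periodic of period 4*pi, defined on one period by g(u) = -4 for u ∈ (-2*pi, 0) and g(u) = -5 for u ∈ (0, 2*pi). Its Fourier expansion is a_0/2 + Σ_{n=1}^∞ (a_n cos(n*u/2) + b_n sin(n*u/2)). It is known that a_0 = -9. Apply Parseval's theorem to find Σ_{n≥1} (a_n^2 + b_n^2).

Parseval: a_0^2/2 + Σ_{n≥1} (a_n^2+b_n^2) = (1/(2*pi)) ∫_{-2*pi}^{2*pi} g(u)^2 du = 41.
Subtract a_0^2/2 = 81/2: Σ (a_n^2+b_n^2) = 1/2.

1/2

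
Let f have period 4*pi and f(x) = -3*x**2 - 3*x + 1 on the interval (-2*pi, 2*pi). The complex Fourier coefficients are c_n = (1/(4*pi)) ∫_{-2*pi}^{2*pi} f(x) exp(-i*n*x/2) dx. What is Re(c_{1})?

Since f is real-valued, Re(c_{1}) = (1/(4*pi)) ∫_{-2*pi}^{2*pi} f(x) cos(x/2) dx = a_{1}/2.
Integrating by parts twice (tabular method), an antiderivative of (-3*x**2 - 3*x + 1) cos(x/2) is -6*x**2*sin(x/2) - 6*x*sin(x/2) - 24*x*cos(x/2) + 50*sin(x/2) - 12*cos(x/2); evaluating from -2*pi to 2*pi: ∫_{-2*pi}^{2*pi} (-3*x**2 - 3*x + 1) cos(x/2) dx = (12 + 48*pi) - (12 - 48*pi) = 96*pi.
Hence Re(c_{1}) = (1/(4*pi))·(96*pi) = 24.

24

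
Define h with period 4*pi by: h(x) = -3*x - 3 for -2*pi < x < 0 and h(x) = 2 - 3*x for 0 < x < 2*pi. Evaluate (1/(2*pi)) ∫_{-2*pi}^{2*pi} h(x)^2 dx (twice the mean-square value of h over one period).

-30*pi + 13 + 24*pi**2

(1/(2*pi)) ∫_{-2*pi}^{2*pi} h(x)^2 dx = (1/(2*pi)) · (2*pi*(-30*pi + 13 + 24*pi**2)) = -30*pi + 13 + 24*pi**2.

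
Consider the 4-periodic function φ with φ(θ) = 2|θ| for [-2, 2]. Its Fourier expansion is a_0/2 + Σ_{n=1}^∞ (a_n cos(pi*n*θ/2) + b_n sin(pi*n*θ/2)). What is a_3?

-16/(9*pi**2)

a_3 = 1/2 ∫_{-2}^{2} φ(θ) cos(3*pi*θ/2) dθ.
φ is even and cos(3*pi*θ/2) is even, so the integrand is even and a_3 = ∫_0^{2} φ(θ) cos(3*pi*θ/2) dθ.
Integrating by parts (boundary term plus one more integral), an antiderivative of (2*θ) cos(3*pi*θ/2) is 4*θ*sin(3*pi*θ/2)/(3*pi) + 8*cos(3*pi*θ/2)/(9*pi**2); evaluating from 0 to 2: ∫_{0}^{2} (2*θ) cos(3*pi*θ/2) dθ = (-8/(9*pi**2)) - (8/(9*pi**2)) = -16/(9*pi**2).
Hence a_3 = -16/(9*pi**2).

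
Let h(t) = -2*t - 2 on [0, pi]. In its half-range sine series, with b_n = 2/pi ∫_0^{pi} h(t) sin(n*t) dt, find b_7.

b_7 = 2/pi ∫_0^{pi} (-2*t - 2) sin(7*t) dt.
Integrating by parts (boundary term plus one more integral), an antiderivative of (-2*t - 2) sin(7*t) is 2*t*cos(7*t)/7 - 2*sin(7*t)/49 + 2*cos(7*t)/7; evaluating from 0 to pi: ∫_{0}^{pi} (-2*t - 2) sin(7*t) dt = (-2*pi/7 - 2/7) - (2/7) = -2*pi/7 - 4/7.
Hence b_7 = (2/pi)·(-2*pi/7 - 4/7) = 4*(-pi - 2)/(7*pi).

4*(-pi - 2)/(7*pi)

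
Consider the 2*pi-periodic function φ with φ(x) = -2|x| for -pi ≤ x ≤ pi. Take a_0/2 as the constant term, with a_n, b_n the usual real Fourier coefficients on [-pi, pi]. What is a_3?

a_3 = 1/pi ∫_{-pi}^{pi} φ(x) cos(3*x) dx.
φ is even and cos(3*x) is even, so the integrand is even and a_3 = 2/pi ∫_0^{pi} φ(x) cos(3*x) dx.
Integrating by parts (boundary term plus one more integral), an antiderivative of (-2*x) cos(3*x) is -2*x*sin(3*x)/3 - 2*cos(3*x)/9; evaluating from 0 to pi: ∫_{0}^{pi} (-2*x) cos(3*x) dx = (2/9) - (-2/9) = 4/9.
Hence a_3 = (2/pi)·(4/9) = 8/(9*pi).

8/(9*pi)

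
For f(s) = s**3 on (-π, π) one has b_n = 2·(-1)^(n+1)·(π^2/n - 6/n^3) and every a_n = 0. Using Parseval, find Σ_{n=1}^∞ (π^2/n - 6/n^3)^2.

Parseval: Σ b_n^2 = (1/π) ∫_{-π}^{π} f(s)^2 ds = 2*pi**6/7.
b_n^2 = 4·(π^2/n - 6/n^3)^2, so the sum equals (2*pi**6/7)/4 = pi**6/14.

pi**6/14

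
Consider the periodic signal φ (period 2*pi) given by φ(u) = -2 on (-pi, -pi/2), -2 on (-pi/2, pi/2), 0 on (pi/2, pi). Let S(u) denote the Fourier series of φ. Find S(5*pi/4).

u = 5*pi/4 differs from u = -3*pi/4 by 1 full period(s), and the series is 2*pi-periodic.
φ is continuous at u = -3*pi/4 with value -2, so the series converges to -2 there.

-2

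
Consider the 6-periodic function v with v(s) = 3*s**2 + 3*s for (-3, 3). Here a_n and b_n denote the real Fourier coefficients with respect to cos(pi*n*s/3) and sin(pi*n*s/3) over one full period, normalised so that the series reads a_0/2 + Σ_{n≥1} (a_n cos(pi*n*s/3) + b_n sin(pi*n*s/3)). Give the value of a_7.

a_7 = 1/3 ∫_{-3}^{3} v(s) cos(7*pi*s/3) ds.
Integrating by parts twice (tabular method), an antiderivative of (3*s**2 + 3*s) cos(7*pi*s/3) is 9*s**2*sin(7*pi*s/3)/(7*pi) + 9*s*sin(7*pi*s/3)/(7*pi) + 54*s*cos(7*pi*s/3)/(49*pi**2) - 162*sin(7*pi*s/3)/(343*pi**3) + 27*cos(7*pi*s/3)/(49*pi**2); evaluating from -3 to 3: ∫_{-3}^{3} (3*s**2 + 3*s) cos(7*pi*s/3) ds = (-27/(7*pi**2)) - (135/(49*pi**2)) = -324/(49*pi**2).
Hence a_7 = (1/3)·(-324/(49*pi**2)) = -108/(49*pi**2).

-108/(49*pi**2)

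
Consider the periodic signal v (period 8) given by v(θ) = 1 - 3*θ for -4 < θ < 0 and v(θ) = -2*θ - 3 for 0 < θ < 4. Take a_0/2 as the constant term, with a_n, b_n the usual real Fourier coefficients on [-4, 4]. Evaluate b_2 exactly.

b_2 = 1/4 ∫_{-4}^{4} v(θ) sin(pi*θ/2) dθ.
Split the integral at the breakpoints.
Integrating by parts (boundary term plus one more integral), an antiderivative of (1 - 3*θ) sin(pi*θ/2) is 6*θ*cos(pi*θ/2)/pi - 12*sin(pi*θ/2)/pi**2 - 2*cos(pi*θ/2)/pi; evaluating from -4 to 0: ∫_{-4}^{0} (1 - 3*θ) sin(pi*θ/2) dθ = (-2/pi) - (-26/pi) = 24/pi.
Integrating by parts (boundary term plus one more integral), an antiderivative of (-2*θ - 3) sin(pi*θ/2) is 4*θ*cos(pi*θ/2)/pi - 8*sin(pi*θ/2)/pi**2 + 6*cos(pi*θ/2)/pi; evaluating from 0 to 4: ∫_{0}^{4} (-2*θ - 3) sin(pi*θ/2) dθ = (22/pi) - (6/pi) = 16/pi.
Summing the pieces and multiplying by (1/4) gives b_2 = 10/pi.

10/pi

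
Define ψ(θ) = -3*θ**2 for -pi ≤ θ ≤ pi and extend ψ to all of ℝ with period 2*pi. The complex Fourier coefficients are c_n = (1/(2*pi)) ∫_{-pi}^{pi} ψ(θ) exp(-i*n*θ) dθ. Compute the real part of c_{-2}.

-3/2

Since ψ is real-valued, Re(c_{-2}) = (1/(2*pi)) ∫_{-pi}^{pi} ψ(θ) cos(-2*θ) dθ = a_{2}/2.
ψ is even and cos(-2*θ) is even, so the integrand is even: ∫_{-pi}^{pi} ψ(θ) cos(-2*θ) dθ = 2∫_0^{pi} ψ(θ) cos(-2*θ) dθ.
Integrating by parts twice (tabular method), an antiderivative of (-3*θ**2) cos(-2*θ) is -3*θ**2*sin(2*θ)/2 - 3*θ*cos(2*θ)/2 + 3*sin(2*θ)/4; evaluating from 0 to pi: ∫_{0}^{pi} (-3*θ**2) cos(-2*θ) dθ = (-3*pi/2) - (0) = -3*pi/2.
So ∫_{-pi}^{pi} ψ(θ) cos(-2*θ) dθ = -3*pi.
Hence Re(c_{-2}) = (1/(2*pi))·(-3*pi) = -3/2.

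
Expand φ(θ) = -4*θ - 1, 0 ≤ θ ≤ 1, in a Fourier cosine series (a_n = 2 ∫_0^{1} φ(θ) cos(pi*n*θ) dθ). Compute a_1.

16/pi**2

a_1 = 2 ∫_0^{1} (-4*θ - 1) cos(pi*θ) dθ.
Integrating by parts (boundary term plus one more integral), an antiderivative of (-4*θ - 1) cos(pi*θ) is -4*θ*sin(pi*θ)/pi - sin(pi*θ)/pi - 4*cos(pi*θ)/pi**2; evaluating from 0 to 1: ∫_{0}^{1} (-4*θ - 1) cos(pi*θ) dθ = (4/pi**2) - (-4/pi**2) = 8/pi**2.
Hence a_1 = 2·(8/pi**2) = 16/pi**2.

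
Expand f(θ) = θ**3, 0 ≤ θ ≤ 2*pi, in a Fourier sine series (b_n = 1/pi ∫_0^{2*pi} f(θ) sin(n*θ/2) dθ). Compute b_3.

-32/9 + 16*pi**2/3

b_3 = 1/pi ∫_0^{2*pi} (θ**3) sin(3*θ/2) dθ.
Integrating by parts three times (tabular method), an antiderivative of (θ**3) sin(3*θ/2) is -2*θ**3*cos(3*θ/2)/3 + 4*θ**2*sin(3*θ/2)/3 + 16*θ*cos(3*θ/2)/9 - 32*sin(3*θ/2)/27; evaluating from 0 to 2*pi: ∫_{0}^{2*pi} (θ**3) sin(3*θ/2) dθ = (16*pi*(-2 + 3*pi**2)/9) - (0) = 16*pi*(-2 + 3*pi**2)/9.
Hence b_3 = (1/pi)·(16*pi*(-2 + 3*pi**2)/9) = -32/9 + 16*pi**2/3.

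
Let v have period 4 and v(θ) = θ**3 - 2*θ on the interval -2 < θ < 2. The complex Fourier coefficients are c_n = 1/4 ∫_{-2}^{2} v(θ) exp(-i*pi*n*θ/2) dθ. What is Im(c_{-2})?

Since v is real-valued, Im(c_{-2}) = -1/4 ∫_{-2}^{2} v(θ) sin(-pi*θ) dθ = b_{2}/2.
v is odd and sin(-pi*θ) is odd, so the integrand is even: ∫_{-2}^{2} v(θ) sin(-pi*θ) dθ = 2∫_0^{2} v(θ) sin(-pi*θ) dθ.
Integrating by parts three times (tabular method), an antiderivative of (θ**3 - 2*θ) sin(-pi*θ) is θ**3*cos(pi*θ)/pi - 3*θ**2*sin(pi*θ)/pi**2 - 2*θ*cos(pi*θ)/pi - 6*θ*cos(pi*θ)/pi**3 + 6*sin(pi*θ)/pi**4 + 2*sin(pi*θ)/pi**2; evaluating from 0 to 2: ∫_{0}^{2} (θ**3 - 2*θ) sin(-pi*θ) dθ = (-12/pi**3 + 4/pi) - (0) = -12/pi**3 + 4/pi.
So ∫_{-2}^{2} v(θ) sin(-pi*θ) dθ = -24/pi**3 + 8/pi.
Hence Im(c_{-2}) = (-1/4)·(-24/pi**3 + 8/pi) = -2/pi + 6/pi**3.

-2/pi + 6/pi**3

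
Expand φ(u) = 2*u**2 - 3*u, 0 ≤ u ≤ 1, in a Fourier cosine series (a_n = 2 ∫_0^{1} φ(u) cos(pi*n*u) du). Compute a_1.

4/pi**2

a_1 = 2 ∫_0^{1} (2*u**2 - 3*u) cos(pi*u) du.
Integrating by parts twice (tabular method), an antiderivative of (2*u**2 - 3*u) cos(pi*u) is 2*u**2*sin(pi*u)/pi - 3*u*sin(pi*u)/pi + 4*u*cos(pi*u)/pi**2 - 4*sin(pi*u)/pi**3 - 3*cos(pi*u)/pi**2; evaluating from 0 to 1: ∫_{0}^{1} (2*u**2 - 3*u) cos(pi*u) du = (-1/pi**2) - (-3/pi**2) = 2/pi**2.
Hence a_1 = 2·(2/pi**2) = 4/pi**2.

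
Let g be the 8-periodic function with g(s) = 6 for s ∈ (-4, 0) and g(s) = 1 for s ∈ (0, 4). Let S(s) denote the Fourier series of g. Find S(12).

s = 12 differs from s = -4 by 2 full period(s), and the series is 8-periodic.
At s = -4 the one-sided limits are g(-4^-) = 1 and g(-4^+) = 6.
By Dirichlet's theorem the series converges to their average, [(1) + (6)]/2 = 7/2.

7/2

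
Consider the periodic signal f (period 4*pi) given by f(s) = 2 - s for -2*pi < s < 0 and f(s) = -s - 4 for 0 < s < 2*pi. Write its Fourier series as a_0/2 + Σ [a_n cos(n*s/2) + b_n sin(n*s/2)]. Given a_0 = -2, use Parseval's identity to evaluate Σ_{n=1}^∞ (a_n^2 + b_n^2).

18 + 8*pi**2/3 + 12*pi

Parseval: a_0^2/2 + Σ_{n≥1} (a_n^2+b_n^2) = (1/(2*pi)) ∫_{-2*pi}^{2*pi} f(s)^2 ds = 20 + 8*pi**2/3 + 12*pi.
Subtract a_0^2/2 = 2: Σ (a_n^2+b_n^2) = 18 + 8*pi**2/3 + 12*pi.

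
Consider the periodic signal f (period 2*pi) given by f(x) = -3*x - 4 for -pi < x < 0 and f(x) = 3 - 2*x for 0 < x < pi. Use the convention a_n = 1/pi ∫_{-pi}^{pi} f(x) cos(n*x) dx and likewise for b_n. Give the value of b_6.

b_6 = 1/pi ∫_{-pi}^{pi} f(x) sin(6*x) dx.
Split the integral at the breakpoints.
Integrating by parts (boundary term plus one more integral), an antiderivative of (-3*x - 4) sin(6*x) is x*cos(6*x)/2 - sin(6*x)/12 + 2*cos(6*x)/3; evaluating from -pi to 0: ∫_{-pi}^{0} (-3*x - 4) sin(6*x) dx = (2/3) - (2/3 - pi/2) = pi/2.
Integrating by parts (boundary term plus one more integral), an antiderivative of (3 - 2*x) sin(6*x) is x*cos(6*x)/3 - sin(6*x)/18 - cos(6*x)/2; evaluating from 0 to pi: ∫_{0}^{pi} (3 - 2*x) sin(6*x) dx = (-1/2 + pi/3) - (-1/2) = pi/3.
Summing the pieces and multiplying by (1/pi) gives b_6 = 5/6.

5/6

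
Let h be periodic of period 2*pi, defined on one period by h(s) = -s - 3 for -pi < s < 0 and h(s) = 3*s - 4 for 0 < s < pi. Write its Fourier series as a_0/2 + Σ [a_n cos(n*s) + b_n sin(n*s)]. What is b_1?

2 - 2/pi

b_1 = 1/pi ∫_{-pi}^{pi} h(s) sin(s) ds.
Split the integral at the breakpoints.
Integrating by parts (boundary term plus one more integral), an antiderivative of (-s - 3) sin(s) is s*cos(s) - sin(s) + 3*cos(s); evaluating from -pi to 0: ∫_{-pi}^{0} (-s - 3) sin(s) ds = (3) - (-3 + pi) = 6 - pi.
Integrating by parts (boundary term plus one more integral), an antiderivative of (3*s - 4) sin(s) is -3*s*cos(s) + 3*sin(s) + 4*cos(s); evaluating from 0 to pi: ∫_{0}^{pi} (3*s - 4) sin(s) ds = (-4 + 3*pi) - (4) = -8 + 3*pi.
Summing the pieces and multiplying by (1/pi) gives b_1 = 2 - 2/pi.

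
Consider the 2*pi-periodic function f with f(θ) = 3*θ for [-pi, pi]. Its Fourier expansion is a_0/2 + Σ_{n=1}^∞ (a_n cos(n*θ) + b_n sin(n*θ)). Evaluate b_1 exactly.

b_1 = 1/pi ∫_{-pi}^{pi} f(θ) sin(θ) dθ.
f is odd and sin(θ) is odd, so the integrand is even and b_1 = 2/pi ∫_0^{pi} f(θ) sin(θ) dθ.
Integrating by parts (boundary term plus one more integral), an antiderivative of (3*θ) sin(θ) is -3*θ*cos(θ) + 3*sin(θ); evaluating from 0 to pi: ∫_{0}^{pi} (3*θ) sin(θ) dθ = (3*pi) - (0) = 3*pi.
Hence b_1 = (2/pi)·(3*pi) = 6.

6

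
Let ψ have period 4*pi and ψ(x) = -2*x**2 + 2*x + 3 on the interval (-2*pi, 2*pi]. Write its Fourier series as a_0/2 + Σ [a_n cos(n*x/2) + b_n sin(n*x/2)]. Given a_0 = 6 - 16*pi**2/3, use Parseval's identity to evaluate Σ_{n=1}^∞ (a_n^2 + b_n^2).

32*pi**2*(15 + 16*pi**2)/45

Parseval: a_0^2/2 + Σ_{n≥1} (a_n^2+b_n^2) = (1/(2*pi)) ∫_{-2*pi}^{2*pi} ψ(x)^2 dx = -64*pi**2/3 + 18 + 128*pi**4/5.
Subtract a_0^2/2 = 2*(9 - 8*pi**2)**2/9: Σ (a_n^2+b_n^2) = 32*pi**2*(15 + 16*pi**2)/45.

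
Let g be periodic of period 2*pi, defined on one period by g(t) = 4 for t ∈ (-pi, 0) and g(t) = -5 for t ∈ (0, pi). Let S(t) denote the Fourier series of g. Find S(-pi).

t = -pi differs from t = pi by -1 full period(s), and the series is 2*pi-periodic.
At t = pi the one-sided limits are g(pi^-) = -5 and g(pi^+) = 4.
By Dirichlet's theorem the series converges to their average, [(-5) + (4)]/2 = -1/2.

-1/2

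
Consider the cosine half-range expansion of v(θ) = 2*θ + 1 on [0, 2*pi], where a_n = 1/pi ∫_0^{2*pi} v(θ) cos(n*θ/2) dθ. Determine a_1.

a_1 = 1/pi ∫_0^{2*pi} (2*θ + 1) cos(θ/2) dθ.
Integrating by parts (boundary term plus one more integral), an antiderivative of (2*θ + 1) cos(θ/2) is 4*θ*sin(θ/2) + 2*sin(θ/2) + 8*cos(θ/2); evaluating from 0 to 2*pi: ∫_{0}^{2*pi} (2*θ + 1) cos(θ/2) dθ = (-8) - (8) = -16.
Hence a_1 = (1/pi)·(-16) = -16/pi.

-16/pi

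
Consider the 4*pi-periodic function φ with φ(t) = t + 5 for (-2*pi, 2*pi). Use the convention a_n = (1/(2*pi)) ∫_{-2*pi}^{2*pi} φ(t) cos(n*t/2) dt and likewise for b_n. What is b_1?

b_1 = (1/(2*pi)) ∫_{-2*pi}^{2*pi} φ(t) sin(t/2) dt.
Integrating by parts (boundary term plus one more integral), an antiderivative of (t + 5) sin(t/2) is -2*t*cos(t/2) + 4*sin(t/2) - 10*cos(t/2); evaluating from -2*pi to 2*pi: ∫_{-2*pi}^{2*pi} (t + 5) sin(t/2) dt = (10 + 4*pi) - (10 - 4*pi) = 8*pi.
Hence b_1 = (1/(2*pi))·(8*pi) = 4.

4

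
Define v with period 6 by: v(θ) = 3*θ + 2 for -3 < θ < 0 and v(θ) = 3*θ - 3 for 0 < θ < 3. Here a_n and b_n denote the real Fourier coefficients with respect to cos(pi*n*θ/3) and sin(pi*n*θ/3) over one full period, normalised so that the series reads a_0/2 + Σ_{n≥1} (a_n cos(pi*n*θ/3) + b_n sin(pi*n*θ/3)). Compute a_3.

a_3 = 1/3 ∫_{-3}^{3} v(θ) cos(pi*θ) dθ.
Split the integral at the breakpoints.
Integrating by parts (boundary term plus one more integral), an antiderivative of (3*θ + 2) cos(pi*θ) is 3*θ*sin(pi*θ)/pi + 2*sin(pi*θ)/pi + 3*cos(pi*θ)/pi**2; evaluating from -3 to 0: ∫_{-3}^{0} (3*θ + 2) cos(pi*θ) dθ = (3/pi**2) - (-3/pi**2) = 6/pi**2.
Integrating by parts (boundary term plus one more integral), an antiderivative of (3*θ - 3) cos(pi*θ) is 3*θ*sin(pi*θ)/pi - 3*sin(pi*θ)/pi + 3*cos(pi*θ)/pi**2; evaluating from 0 to 3: ∫_{0}^{3} (3*θ - 3) cos(pi*θ) dθ = (-3/pi**2) - (3/pi**2) = -6/pi**2.
Summing the pieces and multiplying by (1/3) gives a_3 = 0.

0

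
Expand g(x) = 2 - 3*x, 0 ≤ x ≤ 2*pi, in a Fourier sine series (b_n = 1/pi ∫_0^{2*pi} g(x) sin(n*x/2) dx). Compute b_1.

b_1 = 1/pi ∫_0^{2*pi} (2 - 3*x) sin(x/2) dx.
Integrating by parts (boundary term plus one more integral), an antiderivative of (2 - 3*x) sin(x/2) is 6*x*cos(x/2) - 12*sin(x/2) - 4*cos(x/2); evaluating from 0 to 2*pi: ∫_{0}^{2*pi} (2 - 3*x) sin(x/2) dx = (4 - 12*pi) - (-4) = 8 - 12*pi.
Hence b_1 = (1/pi)·(8 - 12*pi) = -12 + 8/pi.

-12 + 8/pi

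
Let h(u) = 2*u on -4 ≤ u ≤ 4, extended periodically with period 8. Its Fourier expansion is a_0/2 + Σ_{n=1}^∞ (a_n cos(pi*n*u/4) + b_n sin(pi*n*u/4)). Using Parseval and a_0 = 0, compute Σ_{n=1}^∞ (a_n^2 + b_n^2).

Parseval: a_0^2/2 + Σ_{n≥1} (a_n^2+b_n^2) = 1/4 ∫_{-4}^{4} h(u)^2 du = 128/3.
Subtract a_0^2/2 = 0: Σ (a_n^2+b_n^2) = 128/3.

128/3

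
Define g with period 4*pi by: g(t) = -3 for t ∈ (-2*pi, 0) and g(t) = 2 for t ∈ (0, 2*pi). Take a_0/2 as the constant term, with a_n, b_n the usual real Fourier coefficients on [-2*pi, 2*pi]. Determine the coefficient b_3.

10/(3*pi)

b_3 = (1/(2*pi)) ∫_{-2*pi}^{2*pi} g(t) sin(3*t/2) dt.
Split the integral at the breakpoints.
Directly, an antiderivative of (-3) sin(3*t/2) is 2*cos(3*t/2); evaluating from -2*pi to 0: ∫_{-2*pi}^{0} (-3) sin(3*t/2) dt = (2) - (-2) = 4.
Directly, an antiderivative of (2) sin(3*t/2) is -4*cos(3*t/2)/3; evaluating from 0 to 2*pi: ∫_{0}^{2*pi} (2) sin(3*t/2) dt = (4/3) - (-4/3) = 8/3.
Summing the pieces and multiplying by (1/(2*pi)) gives b_3 = 10/(3*pi).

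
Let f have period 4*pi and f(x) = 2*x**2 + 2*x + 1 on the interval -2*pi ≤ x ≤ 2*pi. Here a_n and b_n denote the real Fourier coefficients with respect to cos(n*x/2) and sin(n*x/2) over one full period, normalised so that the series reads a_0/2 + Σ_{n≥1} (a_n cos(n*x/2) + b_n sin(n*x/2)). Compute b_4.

-2

b_4 = (1/(2*pi)) ∫_{-2*pi}^{2*pi} f(x) sin(2*x) dx.
Integrating by parts twice (tabular method), an antiderivative of (2*x**2 + 2*x + 1) sin(2*x) is -x**2*cos(2*x) + x*sin(2*x) - x*cos(2*x) + sin(2*x)/2; evaluating from -2*pi to 2*pi: ∫_{-2*pi}^{2*pi} (2*x**2 + 2*x + 1) sin(2*x) dx = (-2*pi*(1 + 2*pi)) - (2*pi*(1 - 2*pi)) = -4*pi.
Hence b_4 = (1/(2*pi))·(-4*pi) = -2.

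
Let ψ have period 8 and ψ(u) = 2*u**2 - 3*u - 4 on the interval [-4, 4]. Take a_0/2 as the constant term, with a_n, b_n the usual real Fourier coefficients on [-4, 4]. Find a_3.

a_3 = 1/4 ∫_{-4}^{4} ψ(u) cos(3*pi*u/4) du.
Integrating by parts twice (tabular method), an antiderivative of (2*u**2 - 3*u - 4) cos(3*pi*u/4) is 8*u**2*sin(3*pi*u/4)/(3*pi) - 4*u*sin(3*pi*u/4)/pi + 64*u*cos(3*pi*u/4)/(9*pi**2) - 16*sin(3*pi*u/4)/(3*pi) - 256*sin(3*pi*u/4)/(27*pi**3) - 16*cos(3*pi*u/4)/(3*pi**2); evaluating from -4 to 4: ∫_{-4}^{4} (2*u**2 - 3*u - 4) cos(3*pi*u/4) du = (-208/(9*pi**2)) - (304/(9*pi**2)) = -512/(9*pi**2).
Hence a_3 = (1/4)·(-512/(9*pi**2)) = -128/(9*pi**2).

-128/(9*pi**2)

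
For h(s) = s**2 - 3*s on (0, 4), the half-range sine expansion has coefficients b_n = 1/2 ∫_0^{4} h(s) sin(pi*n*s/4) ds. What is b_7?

b_7 = 1/2 ∫_0^{4} (s**2 - 3*s) sin(7*pi*s/4) ds.
Integrating by parts twice (tabular method), an antiderivative of (s**2 - 3*s) sin(7*pi*s/4) is -4*s**2*cos(7*pi*s/4)/(7*pi) + 32*s*sin(7*pi*s/4)/(49*pi**2) + 12*s*cos(7*pi*s/4)/(7*pi) - 48*sin(7*pi*s/4)/(49*pi**2) + 128*cos(7*pi*s/4)/(343*pi**3); evaluating from 0 to 4: ∫_{0}^{4} (s**2 - 3*s) sin(7*pi*s/4) ds = (16*(-8 + 49*pi**2)/(343*pi**3)) - (128/(343*pi**3)) = 16*(-16 + 49*pi**2)/(343*pi**3).
Hence b_7 = (1/2)·(16*(-16 + 49*pi**2)/(343*pi**3)) = 8*(-16 + 49*pi**2)/(343*pi**3).

8*(-16 + 49*pi**2)/(343*pi**3)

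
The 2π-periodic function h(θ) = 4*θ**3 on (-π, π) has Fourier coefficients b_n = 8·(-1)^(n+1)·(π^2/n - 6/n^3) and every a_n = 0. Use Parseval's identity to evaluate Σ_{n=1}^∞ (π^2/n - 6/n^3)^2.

pi**6/14

Parseval: Σ b_n^2 = (1/π) ∫_{-π}^{π} h(θ)^2 dθ = 32*pi**6/7.
b_n^2 = 64·(π^2/n - 6/n^3)^2, so the sum equals (32*pi**6/7)/64 = pi**6/14.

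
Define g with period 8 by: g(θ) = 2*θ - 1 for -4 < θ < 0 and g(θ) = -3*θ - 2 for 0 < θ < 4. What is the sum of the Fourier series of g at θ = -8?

-3/2

θ = -8 differs from θ = 0 by -1 full period(s), and the series is 8-periodic.
At θ = 0 the one-sided limits are g(0^-) = -1 and g(0^+) = -2.
By Dirichlet's theorem the series converges to their average, [(-1) + (-2)]/2 = -3/2.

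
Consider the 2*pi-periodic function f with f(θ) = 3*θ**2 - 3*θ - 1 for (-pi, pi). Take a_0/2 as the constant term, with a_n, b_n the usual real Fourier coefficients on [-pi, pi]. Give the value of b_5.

-6/5

b_5 = 1/pi ∫_{-pi}^{pi} f(θ) sin(5*θ) dθ.
Integrating by parts twice (tabular method), an antiderivative of (3*θ**2 - 3*θ - 1) sin(5*θ) is -3*θ**2*cos(5*θ)/5 + 6*θ*sin(5*θ)/25 + 3*θ*cos(5*θ)/5 - 3*sin(5*θ)/25 + 31*cos(5*θ)/125; evaluating from -pi to pi: ∫_{-pi}^{pi} (3*θ**2 - 3*θ - 1) sin(5*θ) dθ = (-3*pi/5 - 31/125 + 3*pi**2/5) - (-31/125 + 3*pi/5 + 3*pi**2/5) = -6*pi/5.
Hence b_5 = (1/pi)·(-6*pi/5) = -6/5.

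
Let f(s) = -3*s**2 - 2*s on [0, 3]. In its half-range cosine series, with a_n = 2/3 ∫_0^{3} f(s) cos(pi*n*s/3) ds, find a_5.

132/(25*pi**2)

a_5 = 2/3 ∫_0^{3} (-3*s**2 - 2*s) cos(5*pi*s/3) ds.
Integrating by parts twice (tabular method), an antiderivative of (-3*s**2 - 2*s) cos(5*pi*s/3) is -9*s**2*sin(5*pi*s/3)/(5*pi) - 6*s*sin(5*pi*s/3)/(5*pi) - 54*s*cos(5*pi*s/3)/(25*pi**2) + 162*sin(5*pi*s/3)/(125*pi**3) - 18*cos(5*pi*s/3)/(25*pi**2); evaluating from 0 to 3: ∫_{0}^{3} (-3*s**2 - 2*s) cos(5*pi*s/3) ds = (36/(5*pi**2)) - (-18/(25*pi**2)) = 198/(25*pi**2).
Hence a_5 = (2/3)·(198/(25*pi**2)) = 132/(25*pi**2).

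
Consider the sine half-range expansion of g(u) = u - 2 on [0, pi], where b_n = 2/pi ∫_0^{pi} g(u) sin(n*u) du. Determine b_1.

b_1 = 2/pi ∫_0^{pi} (u - 2) sin(u) du.
Integrating by parts (boundary term plus one more integral), an antiderivative of (u - 2) sin(u) is -u*cos(u) + sin(u) + 2*cos(u); evaluating from 0 to pi: ∫_{0}^{pi} (u - 2) sin(u) du = (-2 + pi) - (2) = -4 + pi.
Hence b_1 = (2/pi)·(-4 + pi) = 2 - 8/pi.

2 - 8/pi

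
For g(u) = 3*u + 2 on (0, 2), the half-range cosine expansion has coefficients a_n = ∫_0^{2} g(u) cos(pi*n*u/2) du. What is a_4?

0

a_4 = ∫_0^{2} (3*u + 2) cos(2*pi*u) du.
Integrating by parts (boundary term plus one more integral), an antiderivative of (3*u + 2) cos(2*pi*u) is 3*u*sin(2*pi*u)/(2*pi) + sin(2*pi*u)/pi + 3*cos(2*pi*u)/(4*pi**2); evaluating from 0 to 2: ∫_{0}^{2} (3*u + 2) cos(2*pi*u) du = (3/(4*pi**2)) - (3/(4*pi**2)) = 0.
Hence a_4 = 0.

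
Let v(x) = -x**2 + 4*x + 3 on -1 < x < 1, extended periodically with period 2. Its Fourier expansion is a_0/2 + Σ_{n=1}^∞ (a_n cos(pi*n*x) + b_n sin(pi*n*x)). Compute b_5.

b_5 = ∫_{-1}^{1} v(x) sin(5*pi*x) dx.
Integrating by parts twice (tabular method), an antiderivative of (-x**2 + 4*x + 3) sin(5*pi*x) is x**2*cos(5*pi*x)/(5*pi) - 2*x*sin(5*pi*x)/(25*pi**2) - 4*x*cos(5*pi*x)/(5*pi) + 4*sin(5*pi*x)/(25*pi**2) - 3*cos(5*pi*x)/(5*pi) - 2*cos(5*pi*x)/(125*pi**3); evaluating from -1 to 1: ∫_{-1}^{1} (-x**2 + 4*x + 3) sin(5*pi*x) dx = (2*(1 + 75*pi**2)/(125*pi**3)) - (2*(1 - 25*pi**2)/(125*pi**3)) = 8/(5*pi).
Hence b_5 = 8/(5*pi).

8/(5*pi)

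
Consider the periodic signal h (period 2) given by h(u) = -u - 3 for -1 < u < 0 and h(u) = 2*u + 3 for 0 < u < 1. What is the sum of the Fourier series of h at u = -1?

3/2

At u = -1 the one-sided limits are h(-1^-) = 5 and h(-1^+) = -2.
By Dirichlet's theorem the series converges to their average, [(5) + (-2)]/2 = 3/2.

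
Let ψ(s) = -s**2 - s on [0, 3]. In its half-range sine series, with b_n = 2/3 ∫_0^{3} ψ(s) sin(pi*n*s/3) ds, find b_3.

-8/pi + 8/(3*pi**3)

b_3 = 2/3 ∫_0^{3} (-s**2 - s) sin(pi*s) ds.
Integrating by parts twice (tabular method), an antiderivative of (-s**2 - s) sin(pi*s) is s**2*cos(pi*s)/pi - 2*s*sin(pi*s)/pi**2 + s*cos(pi*s)/pi - sin(pi*s)/pi**2 - 2*cos(pi*s)/pi**3; evaluating from 0 to 3: ∫_{0}^{3} (-s**2 - s) sin(pi*s) ds = (-12/pi + 2/pi**3) - (-2/pi**3) = -12/pi + 4/pi**3.
Hence b_3 = (2/3)·(-12/pi + 4/pi**3) = -8/pi + 8/(3*pi**3).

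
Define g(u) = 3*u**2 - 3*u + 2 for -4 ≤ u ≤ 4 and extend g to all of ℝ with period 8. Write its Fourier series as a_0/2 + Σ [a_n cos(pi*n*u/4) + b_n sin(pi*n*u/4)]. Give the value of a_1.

-192/pi**2

a_1 = 1/4 ∫_{-4}^{4} g(u) cos(pi*u/4) du.
Integrating by parts twice (tabular method), an antiderivative of (3*u**2 - 3*u + 2) cos(pi*u/4) is 12*u**2*sin(pi*u/4)/pi - 12*u*sin(pi*u/4)/pi + 96*u*cos(pi*u/4)/pi**2 - 384*sin(pi*u/4)/pi**3 + 8*sin(pi*u/4)/pi - 48*cos(pi*u/4)/pi**2; evaluating from -4 to 4: ∫_{-4}^{4} (3*u**2 - 3*u + 2) cos(pi*u/4) du = (-336/pi**2) - (432/pi**2) = -768/pi**2.
Hence a_1 = (1/4)·(-768/pi**2) = -192/pi**2.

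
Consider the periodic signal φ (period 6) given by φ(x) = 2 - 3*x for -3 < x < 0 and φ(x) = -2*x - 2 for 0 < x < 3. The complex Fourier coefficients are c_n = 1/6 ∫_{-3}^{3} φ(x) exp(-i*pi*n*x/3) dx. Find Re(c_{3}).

Since φ is real-valued, Re(c_{3}) = 1/6 ∫_{-3}^{3} φ(x) cos(pi*x) dx = a_{3}/2.
Split the integral at the breakpoints.
Integrating by parts (boundary term plus one more integral), an antiderivative of (2 - 3*x) cos(pi*x) is -3*x*sin(pi*x)/pi + 2*sin(pi*x)/pi - 3*cos(pi*x)/pi**2; evaluating from -3 to 0: ∫_{-3}^{0} (2 - 3*x) cos(pi*x) dx = (-3/pi**2) - (3/pi**2) = -6/pi**2.
Integrating by parts (boundary term plus one more integral), an antiderivative of (-2*x - 2) cos(pi*x) is -2*x*sin(pi*x)/pi - 2*sin(pi*x)/pi - 2*cos(pi*x)/pi**2; evaluating from 0 to 3: ∫_{0}^{3} (-2*x - 2) cos(pi*x) dx = (2/pi**2) - (-2/pi**2) = 4/pi**2.
So ∫_{-3}^{3} φ(x) cos(pi*x) dx = -2/pi**2.
Hence Re(c_{3}) = (1/6)·(-2/pi**2) = -1/(3*pi**2).

-1/(3*pi**2)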